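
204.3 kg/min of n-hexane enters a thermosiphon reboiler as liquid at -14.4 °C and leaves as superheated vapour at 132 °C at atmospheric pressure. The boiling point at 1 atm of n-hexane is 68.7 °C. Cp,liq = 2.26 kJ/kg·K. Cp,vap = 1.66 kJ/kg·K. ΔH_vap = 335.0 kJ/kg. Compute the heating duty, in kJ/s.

liquid -14.4→68.7 °C: 187.81 kJ/kg
vaporisation at 68.7 °C: 335 kJ/kg
vapour 68.7→132 °C: 105.08 kJ/kg
Δh = 187.81 + 335 + 105.08 = 627.88 kJ/kg
Q = ṁ·Δh = 204.3 kg/min × 627.88 kJ/kg = 128280 kJ/min
|Q| = 2137.9 kW

Q = 2140 kJ/s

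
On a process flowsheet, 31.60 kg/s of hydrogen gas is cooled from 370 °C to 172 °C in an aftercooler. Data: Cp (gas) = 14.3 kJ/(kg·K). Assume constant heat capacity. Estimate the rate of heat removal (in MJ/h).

Q = ṁ·Cp·ΔT = 31.60 × 14.3 × (172 − 370) = -89472 kJ/s
Cooling duty = 322100 MJ/h

Q_c = 322000 MJ/h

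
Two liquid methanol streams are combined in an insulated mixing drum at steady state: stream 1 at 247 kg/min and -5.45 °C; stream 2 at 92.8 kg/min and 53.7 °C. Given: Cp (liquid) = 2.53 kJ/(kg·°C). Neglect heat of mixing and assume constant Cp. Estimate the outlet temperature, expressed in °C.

Energy balance with Q = 0: Σ ṁᵢCp,ᵢ(T_out − Tᵢ) = 0
T_out = Σ ṁᵢCp,ᵢTᵢ / Σ ṁᵢCp,ᵢ
      = 9202.1 / 859.69 = 10.704 °C

T_out = 10.7 °C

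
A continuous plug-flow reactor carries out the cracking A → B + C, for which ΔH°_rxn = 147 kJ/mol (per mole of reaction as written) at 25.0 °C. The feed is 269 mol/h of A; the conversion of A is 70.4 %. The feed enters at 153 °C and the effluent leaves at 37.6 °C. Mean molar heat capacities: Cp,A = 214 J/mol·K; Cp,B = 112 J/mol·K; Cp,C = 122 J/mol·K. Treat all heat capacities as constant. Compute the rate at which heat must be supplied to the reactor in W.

Extent of reaction ξ = 0.704 × 269 = 189.38 mol/h
Reaction term: ξ·ΔH°_rxn = 189.38 × 147 = 27838 kJ/h
Sensible, feed 153→25 °C: -7368.4 kJ/h
Outlet flows (mol/h): A 79.624, B 189.38, C 189.38
Sensible, products 25→37.6 °C: 773.05 kJ/h
Q = ΔH = 21243 kJ/h = 5.9008 kW
Heat supplied = 5900.8 W

Q_in = 5900 W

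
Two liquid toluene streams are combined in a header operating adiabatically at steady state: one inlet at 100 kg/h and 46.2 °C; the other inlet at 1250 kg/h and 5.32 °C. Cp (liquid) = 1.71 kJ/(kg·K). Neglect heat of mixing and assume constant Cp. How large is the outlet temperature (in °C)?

T_out = 8.35 °C

Adiabatic, steady state ⇒ Σ ṁᵢCp,ᵢ(T_out − Tᵢ) = 0
T_out = Σ ṁᵢCp,ᵢTᵢ / Σ ṁᵢCp,ᵢ
      = 19272 / 2308.5 = 8.3481 °C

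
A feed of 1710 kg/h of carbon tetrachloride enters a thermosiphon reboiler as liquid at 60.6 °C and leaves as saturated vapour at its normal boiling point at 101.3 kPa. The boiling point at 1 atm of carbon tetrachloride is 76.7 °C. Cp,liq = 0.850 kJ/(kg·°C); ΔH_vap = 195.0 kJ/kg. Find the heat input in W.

Q = 99100 W

liquid 60.6→76.7 °C: 13.685 kJ/kg
vaporisation at 76.7 °C: 195 kJ/kg
Δh = 13.685 + 195 = 208.69 kJ/kg
Q = ṁ·Δh = 1710 kg/h × 208.69 kJ/kg = 356850 kJ/h
|Q| = 99.125 kW = 99125 W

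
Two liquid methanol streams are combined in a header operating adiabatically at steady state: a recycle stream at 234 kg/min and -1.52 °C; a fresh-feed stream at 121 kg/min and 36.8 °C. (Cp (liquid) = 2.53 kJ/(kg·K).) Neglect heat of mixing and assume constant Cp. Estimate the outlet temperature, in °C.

T_out = 11.5 °C

Adiabatic, steady state ⇒ Σ ṁᵢCp,ᵢ(T_out − Tᵢ) = 0
Σ ṁᵢCp,ᵢTᵢ = 234×2.53×-1.52 + 121×2.53×36.8 = 10366
Σ ṁᵢCp,ᵢ = 234×2.53 + 121×2.53 = 898.15
T_out = 10366 / 898.15 = 11.541 °C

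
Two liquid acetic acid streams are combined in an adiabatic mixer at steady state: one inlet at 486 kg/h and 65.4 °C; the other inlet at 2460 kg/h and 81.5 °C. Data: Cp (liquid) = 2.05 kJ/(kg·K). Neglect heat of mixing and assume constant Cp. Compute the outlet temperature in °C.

Energy balance with Q = 0: Σ ṁᵢCp,ᵢ(T_out − Tᵢ) = 0
T_out = Σ ṁᵢCp,ᵢTᵢ / Σ ṁᵢCp,ᵢ
      = 476160 / 6039.3 = 78.844 °C

T_out = 78.8 °C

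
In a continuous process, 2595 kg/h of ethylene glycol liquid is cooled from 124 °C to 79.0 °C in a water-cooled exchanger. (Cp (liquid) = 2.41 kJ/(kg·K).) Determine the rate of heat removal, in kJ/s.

Q_c = 78.2 kJ/s

Q = ṁ·Cp·ΔT = 2595 × 2.41 × (79.0 − 124) = -281430 kJ/h
Converting: 281430 / 3600 s = 78.174 kW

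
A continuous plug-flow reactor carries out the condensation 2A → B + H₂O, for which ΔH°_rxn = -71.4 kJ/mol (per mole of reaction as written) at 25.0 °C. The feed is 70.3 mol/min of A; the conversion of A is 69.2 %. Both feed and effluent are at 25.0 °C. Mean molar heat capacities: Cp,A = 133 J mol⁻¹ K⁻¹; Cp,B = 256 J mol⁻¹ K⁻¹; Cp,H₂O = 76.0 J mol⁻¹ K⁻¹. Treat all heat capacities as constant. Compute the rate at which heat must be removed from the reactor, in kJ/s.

Extent of reaction ξ = 0.692 × 70.3 / 2 = 24.324 mol/min
Reaction term: ξ·ΔH°_rxn = 24.324 × -71.4 = -1736.7 kJ/min
Q = ΔH = -1736.7 kJ/min = -28.945 kW
Heat removed = 28.945 kJ/s

Q_out = 28.9 kJ/s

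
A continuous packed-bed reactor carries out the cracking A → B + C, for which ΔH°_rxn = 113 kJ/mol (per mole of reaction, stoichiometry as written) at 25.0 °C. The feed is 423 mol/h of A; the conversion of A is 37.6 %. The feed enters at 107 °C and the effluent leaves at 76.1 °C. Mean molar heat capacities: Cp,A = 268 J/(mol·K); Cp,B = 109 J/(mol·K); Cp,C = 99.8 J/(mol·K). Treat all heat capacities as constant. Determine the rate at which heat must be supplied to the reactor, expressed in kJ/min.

Q_in = 233 kJ/min

Extent of reaction ξ = 0.376 × 423 = 159.05 mol/h
Reaction term: ξ·ΔH°_rxn = 159.05 × 113 = 17972 kJ/h
Sensible, feed 107→25 °C: -9295.8 kJ/h
Outlet flows (mol/h): A 263.95, B 159.05, C 159.05
Sensible, products 25→76.1 °C: 5311.8 kJ/h
Q = ΔH = 13988 kJ/h = 3.8856 kW
Heat supplied = 233.14 kJ/min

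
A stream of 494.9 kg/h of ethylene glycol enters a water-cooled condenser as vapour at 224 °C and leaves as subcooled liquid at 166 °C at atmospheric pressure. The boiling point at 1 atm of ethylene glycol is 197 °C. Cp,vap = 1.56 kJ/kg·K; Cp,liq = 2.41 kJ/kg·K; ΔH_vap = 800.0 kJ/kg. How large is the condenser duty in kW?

Q_c = 126 kW

vapour 224→197 °C: -42.12 kJ/kg
condensation at 197 °C: -800 kJ/kg
liquid 197→166 °C: -74.71 kJ/kg
Δh = -42.12 + -800 + -74.71 = -916.83 kJ/kg
Q = ṁ·Δh = 494.9 kg/h × -916.83 kJ/kg = -453740 kJ/h
|Q| = 126.04 kW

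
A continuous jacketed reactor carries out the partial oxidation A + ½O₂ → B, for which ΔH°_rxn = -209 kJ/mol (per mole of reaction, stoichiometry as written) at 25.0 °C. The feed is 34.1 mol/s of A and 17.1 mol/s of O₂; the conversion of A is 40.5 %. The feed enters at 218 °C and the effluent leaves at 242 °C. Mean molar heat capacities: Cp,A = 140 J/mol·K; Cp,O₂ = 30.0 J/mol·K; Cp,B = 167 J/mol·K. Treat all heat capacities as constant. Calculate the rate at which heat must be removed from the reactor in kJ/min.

Q_out = 163000 kJ/min

Extent of reaction ξ = 0.405 × 34.1 = 13.811 mol/s
Reaction term: ξ·ΔH°_rxn = 13.811 × -209 = -2886.4 kJ/s
Sensible, feed 218→25 °C: -1020.4 kJ/s
Outlet flows (mol/s): A 20.29, O₂ 10.195, B 13.811
Sensible, products 25→242 °C: 1183.2 kJ/s
Q = ΔH = -2723.5 kJ/s = -2723.5 kW
Heat removed = 163410 kJ/min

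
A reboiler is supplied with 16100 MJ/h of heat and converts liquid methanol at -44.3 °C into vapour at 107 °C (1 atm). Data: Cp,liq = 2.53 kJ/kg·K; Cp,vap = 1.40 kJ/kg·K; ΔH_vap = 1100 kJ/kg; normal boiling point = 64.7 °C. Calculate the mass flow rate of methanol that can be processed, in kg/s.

Δh = 2.53×(64.7−-44.3) + 1100 + 1.40×(107−64.7) = 1435 kJ/kg
Q = 16100 MJ/h = 4472.2 kJ/s = 4472.2 kJ/s
ṁ = Q/Δh = 4472.2 / 1435 = 3.1166 kg/s

ṁ = 3.12 kg/s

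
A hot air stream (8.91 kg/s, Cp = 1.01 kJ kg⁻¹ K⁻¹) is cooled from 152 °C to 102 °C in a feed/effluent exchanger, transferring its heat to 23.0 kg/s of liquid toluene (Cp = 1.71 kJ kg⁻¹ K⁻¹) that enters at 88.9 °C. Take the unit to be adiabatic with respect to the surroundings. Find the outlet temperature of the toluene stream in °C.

T_c,out = 100 °C

Heat released by hot stream: Q = 8.91 × 1.01 × (152 − 102) = 449.96 kJ/s
Energy balance on cold side (adiabatic exchanger): Q = ṁ_c·Cp_c·(T_c,out − T_c,in)
T_c,out = 88.9 + 449.96/(23.0 × 1.71) = 100.34 °C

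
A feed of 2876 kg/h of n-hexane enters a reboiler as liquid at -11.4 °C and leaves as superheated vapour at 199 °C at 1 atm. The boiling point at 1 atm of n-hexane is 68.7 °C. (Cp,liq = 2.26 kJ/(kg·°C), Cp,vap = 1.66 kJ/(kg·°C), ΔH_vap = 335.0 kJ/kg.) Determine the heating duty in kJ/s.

liquid -11.4→68.7 °C: 181.03 kJ/kg
vaporisation at 68.7 °C: 335 kJ/kg
vapour 68.7→199 °C: 216.3 kJ/kg
Δh = 181.03 + 335 + 216.3 = 732.32 kJ/kg
Q = ṁ·Δh = 2876 kg/h × 732.32 kJ/kg = 2.1062e+06 kJ/h
|Q| = 585.05 kW

Q = 585 kJ/s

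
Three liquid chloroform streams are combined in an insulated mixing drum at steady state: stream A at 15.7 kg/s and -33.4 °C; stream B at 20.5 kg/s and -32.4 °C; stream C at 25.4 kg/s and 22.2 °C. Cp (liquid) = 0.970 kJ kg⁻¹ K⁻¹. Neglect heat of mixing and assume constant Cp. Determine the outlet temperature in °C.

T_out = -10.1 °C

Adiabatic, steady state ⇒ Σ ṁᵢCp,ᵢ(T_out − Tᵢ) = 0
T_out = Σ ṁᵢCp,ᵢTᵢ / Σ ṁᵢCp,ᵢ
      = -605.96 / 59.752 = -10.141 °C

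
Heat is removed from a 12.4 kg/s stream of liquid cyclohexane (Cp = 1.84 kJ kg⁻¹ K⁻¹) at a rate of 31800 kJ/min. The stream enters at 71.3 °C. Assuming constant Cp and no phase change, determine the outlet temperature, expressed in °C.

T_out = 48.1 °C

Q = 31800 kJ/min = 530 kJ/s
ΔT = Q/(ṁ·Cp) = 530/(12.4×1.84) = 23.229 K
T_out = 71.3 − 23.229 = 48.071 °C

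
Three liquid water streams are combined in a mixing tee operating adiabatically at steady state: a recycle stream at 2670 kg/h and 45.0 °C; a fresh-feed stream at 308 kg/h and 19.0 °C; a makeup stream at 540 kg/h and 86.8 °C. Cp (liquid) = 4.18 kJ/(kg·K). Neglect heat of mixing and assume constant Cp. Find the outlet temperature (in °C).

T_out = 49.1 °C

Energy balance with Q = 0: Σ ṁᵢCp,ᵢ(T_out − Tᵢ) = 0
Σ ṁᵢCp,ᵢTᵢ = 2670×4.18×45.0 + 308×4.18×19.0 + 540×4.18×86.8 = 722610
Σ ṁᵢCp,ᵢ = 2670×4.18 + 308×4.18 + 540×4.18 = 14705
T_out = 722610 / 14705 = 49.14 °C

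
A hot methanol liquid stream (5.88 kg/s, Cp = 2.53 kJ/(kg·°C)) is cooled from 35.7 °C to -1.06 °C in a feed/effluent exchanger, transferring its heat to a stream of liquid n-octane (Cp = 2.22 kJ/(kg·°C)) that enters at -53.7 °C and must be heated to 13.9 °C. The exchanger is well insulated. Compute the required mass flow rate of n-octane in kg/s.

ṁ_c = 3.64 kg/s

Heat released by hot stream: Q = 5.88 × 2.53 × (35.7 − -1.06) = 546.86 kJ/s
Energy balance on cold side (adiabatic exchanger): Q = ṁ_c·Cp_c·(T_c,out − T_c,in)
ṁ_c = 546.86 / [2.22 × (13.9 − -53.7)] = 3.644 kg/s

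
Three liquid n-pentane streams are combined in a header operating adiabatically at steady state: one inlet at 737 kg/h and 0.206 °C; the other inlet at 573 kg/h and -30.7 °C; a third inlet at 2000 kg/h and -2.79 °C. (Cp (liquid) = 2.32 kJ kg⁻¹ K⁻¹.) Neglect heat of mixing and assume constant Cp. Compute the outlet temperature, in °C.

No heat crosses the boundary, so H_out = H_in.
Σ ṁᵢCp,ᵢTᵢ = 737×2.32×0.206 + 573×2.32×-30.7 + 2000×2.32×-2.79 = -53405
Σ ṁᵢCp,ᵢ = 737×2.32 + 573×2.32 + 2000×2.32 = 7679.2
T_out = -53405 / 7679.2 = -6.9545 °C

T_out = -6.95 °C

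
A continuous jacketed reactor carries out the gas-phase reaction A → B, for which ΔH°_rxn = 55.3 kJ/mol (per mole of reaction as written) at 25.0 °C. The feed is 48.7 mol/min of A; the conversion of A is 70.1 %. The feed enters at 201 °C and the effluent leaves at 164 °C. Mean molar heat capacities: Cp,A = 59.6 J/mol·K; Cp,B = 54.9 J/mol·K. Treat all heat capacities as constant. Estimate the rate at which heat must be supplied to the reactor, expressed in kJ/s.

Extent of reaction ξ = 0.701 × 48.7 = 34.139 mol/min
Reaction term: ξ·ΔH°_rxn = 34.139 × 55.3 = 1887.9 kJ/min
Sensible, feed 201→25 °C: -510.84 kJ/min
Outlet flows (mol/min): A 14.561, B 34.139
Sensible, products 25→164 °C: 381.15 kJ/min
Q = ΔH = 1758.2 kJ/min = 29.303 kW
Heat supplied = 29.303 kJ/s

Q_in = 29.3 kJ/s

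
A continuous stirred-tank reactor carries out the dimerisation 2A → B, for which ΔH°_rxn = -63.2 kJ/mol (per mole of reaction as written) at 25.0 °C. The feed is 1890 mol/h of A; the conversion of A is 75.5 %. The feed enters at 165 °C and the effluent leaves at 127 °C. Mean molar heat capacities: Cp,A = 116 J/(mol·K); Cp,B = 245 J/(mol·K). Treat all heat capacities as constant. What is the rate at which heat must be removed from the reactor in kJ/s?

Extent of reaction ξ = 0.755 × 1890 / 2 = 713.48 mol/h
Reaction term: ξ·ΔH°_rxn = 713.48 × -63.2 = -45092 kJ/h
Sensible, feed 165→25 °C: -30694 kJ/h
Outlet flows (mol/h): A 463.05, B 713.48
Sensible, products 25→127 °C: 23309 kJ/h
Q = ΔH = -52477 kJ/h = -14.577 kW
Heat removed = 14.577 kJ/s

Q_out = 14.6 kJ/s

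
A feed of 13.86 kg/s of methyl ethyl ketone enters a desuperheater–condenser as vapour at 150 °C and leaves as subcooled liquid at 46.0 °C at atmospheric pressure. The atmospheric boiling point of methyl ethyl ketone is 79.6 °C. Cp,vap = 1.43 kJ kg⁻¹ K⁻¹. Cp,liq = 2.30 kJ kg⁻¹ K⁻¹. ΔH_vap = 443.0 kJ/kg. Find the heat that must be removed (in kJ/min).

Q_c = 516000 kJ/min

vapour 150→79.6 °C: -100.67 kJ/kg
condensation at 79.6 °C: -443 kJ/kg
liquid 79.6→46.0 °C: -77.28 kJ/kg
Δh = -100.67 + -443 + -77.28 = -620.95 kJ/kg
Q = ṁ·Δh = 13.86 kg/s × -620.95 kJ/kg = -8606.4 kJ/s
|Q| = 8606.4 kW = 516380 kJ/min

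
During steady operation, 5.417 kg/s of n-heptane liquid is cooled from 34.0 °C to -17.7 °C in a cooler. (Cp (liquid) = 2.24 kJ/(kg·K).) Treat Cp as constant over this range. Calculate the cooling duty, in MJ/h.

Q_c = 2260 MJ/h

Q = ṁ·Cp·ΔT = 5.417 × 2.24 × (-17.7 − 34.0) = -627.33 kJ/s
Cooling duty = 2258.4 MJ/h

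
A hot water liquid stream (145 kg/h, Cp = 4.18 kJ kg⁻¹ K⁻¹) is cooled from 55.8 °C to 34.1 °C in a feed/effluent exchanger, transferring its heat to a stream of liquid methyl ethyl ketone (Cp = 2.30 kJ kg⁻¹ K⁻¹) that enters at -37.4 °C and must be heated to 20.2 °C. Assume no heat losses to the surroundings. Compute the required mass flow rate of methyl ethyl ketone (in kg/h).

ṁ_c = 99.3 kg/h

Heat released by hot stream: Q = 145 × 4.18 × (55.8 − 34.1) = 13152 kJ/h
Energy balance on cold side (adiabatic exchanger): Q = ṁ_c·Cp_c·(T_c,out − T_c,in)
ṁ_c = 13152 / [2.30 × (20.2 − -37.4)] = 99.278 kg/h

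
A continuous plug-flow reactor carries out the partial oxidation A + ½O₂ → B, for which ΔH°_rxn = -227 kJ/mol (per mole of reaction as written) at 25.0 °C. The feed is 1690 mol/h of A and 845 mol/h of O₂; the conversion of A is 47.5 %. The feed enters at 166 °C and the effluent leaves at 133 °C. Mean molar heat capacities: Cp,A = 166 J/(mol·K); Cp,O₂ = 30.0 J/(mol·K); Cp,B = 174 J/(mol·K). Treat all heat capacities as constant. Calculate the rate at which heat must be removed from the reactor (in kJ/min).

Q_out = 3220 kJ/min

Extent of reaction ξ = 0.475 × 1690 = 802.75 mol/h
Reaction term: ξ·ΔH°_rxn = 802.75 × -227 = -182220 kJ/h
Sensible, feed 166→25 °C: -43130 kJ/h
Outlet flows (mol/h): A 887.25, O₂ 443.62, B 802.75
Sensible, products 25→133 °C: 32429 kJ/h
Q = ΔH = -192930 kJ/h = -53.59 kW
Heat removed = 3215.4 kJ/min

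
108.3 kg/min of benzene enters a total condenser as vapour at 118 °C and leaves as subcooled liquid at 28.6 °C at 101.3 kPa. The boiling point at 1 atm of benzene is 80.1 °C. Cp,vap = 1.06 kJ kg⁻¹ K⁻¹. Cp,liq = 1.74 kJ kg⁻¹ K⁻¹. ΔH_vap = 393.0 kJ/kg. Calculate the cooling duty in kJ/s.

Q_c = 944 kJ/s

vapour 118→80.1 °C: -40.174 kJ/kg
condensation at 80.1 °C: -393 kJ/kg
liquid 80.1→28.6 °C: -89.61 kJ/kg
Δh = -40.174 + -393 + -89.61 = -522.78 kJ/kg
Q = ṁ·Δh = 108.3 kg/min × -522.78 kJ/kg = -56618 kJ/min
|Q| = 943.63 kW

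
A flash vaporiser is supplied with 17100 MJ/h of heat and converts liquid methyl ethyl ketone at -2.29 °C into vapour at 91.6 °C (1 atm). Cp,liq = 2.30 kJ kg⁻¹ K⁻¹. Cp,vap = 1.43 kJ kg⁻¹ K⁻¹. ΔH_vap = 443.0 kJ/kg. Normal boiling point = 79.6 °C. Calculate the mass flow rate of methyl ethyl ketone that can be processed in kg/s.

Δh = 2.30×(79.6−-2.29) + 443.0 + 1.43×(91.6−79.6) = 648.51 kJ/kg
Q = 17100 MJ/h = 4750 kJ/s = 4750 kJ/s
ṁ = Q/Δh = 4750 / 648.51 = 7.3245 kg/s

ṁ = 7.32 kg/s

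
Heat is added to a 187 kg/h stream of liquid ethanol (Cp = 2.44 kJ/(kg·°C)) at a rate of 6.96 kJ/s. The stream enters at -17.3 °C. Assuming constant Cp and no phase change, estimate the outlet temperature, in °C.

T_out = 37.6 °C

Q = 6.96 kJ/s = 25056 kJ/h
ΔT = Q/(ṁ·Cp) = 25056/(187×2.44) = 54.914 K
T_out = -17.3 + 54.914 = 37.614 °C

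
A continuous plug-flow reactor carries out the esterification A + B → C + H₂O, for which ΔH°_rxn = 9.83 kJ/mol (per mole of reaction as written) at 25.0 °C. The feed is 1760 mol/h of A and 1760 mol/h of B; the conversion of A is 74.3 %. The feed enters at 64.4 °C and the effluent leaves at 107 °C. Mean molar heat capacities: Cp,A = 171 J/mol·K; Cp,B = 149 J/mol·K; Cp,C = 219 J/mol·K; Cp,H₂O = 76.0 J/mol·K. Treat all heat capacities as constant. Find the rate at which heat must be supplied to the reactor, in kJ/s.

Q_in = 9.49 kJ/s

Extent of reaction ξ = 0.743 × 1760 = 1307.7 mol/h
Reaction term: ξ·ΔH°_rxn = 1307.7 × 9.83 = 12854 kJ/h
Sensible, feed 64.4→25 °C: -22190 kJ/h
Outlet flows (mol/h): A 452.32, B 452.32, C 1307.7, H₂O 1307.7
Sensible, products 25→107 °C: 43502 kJ/h
Q = ΔH = 34166 kJ/h = 9.4906 kW
Heat supplied = 9.4906 kJ/s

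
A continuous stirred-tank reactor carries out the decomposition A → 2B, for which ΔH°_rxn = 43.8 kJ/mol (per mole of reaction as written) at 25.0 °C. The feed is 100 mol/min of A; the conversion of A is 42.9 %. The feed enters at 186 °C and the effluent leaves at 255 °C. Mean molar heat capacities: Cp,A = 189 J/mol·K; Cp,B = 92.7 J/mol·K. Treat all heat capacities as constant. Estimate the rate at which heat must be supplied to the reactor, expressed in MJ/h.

Q_in = 189 MJ/h

Extent of reaction ξ = 0.429 × 100 = 42.9 mol/min
Reaction term: ξ·ΔH°_rxn = 42.9 × 43.8 = 1879 kJ/min
Sensible, feed 186→25 °C: -3042.9 kJ/min
Outlet flows (mol/min): A 57.1, B 85.8
Sensible, products 25→255 °C: 4311.5 kJ/min
Q = ΔH = 3147.6 kJ/min = 52.46 kW
Heat supplied = 188.86 MJ/h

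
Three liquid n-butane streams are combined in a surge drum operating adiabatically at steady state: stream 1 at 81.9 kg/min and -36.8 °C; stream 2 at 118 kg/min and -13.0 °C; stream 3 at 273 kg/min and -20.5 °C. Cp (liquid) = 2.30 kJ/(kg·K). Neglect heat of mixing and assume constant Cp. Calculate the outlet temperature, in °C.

Adiabatic, steady state ⇒ Σ ṁᵢCp,ᵢ(T_out − Tᵢ) = 0
T_out = Σ ṁᵢCp,ᵢTᵢ / Σ ṁᵢCp,ᵢ
      = -23332 / 1087.7 = -21.452 °C

T_out = -21.5 °C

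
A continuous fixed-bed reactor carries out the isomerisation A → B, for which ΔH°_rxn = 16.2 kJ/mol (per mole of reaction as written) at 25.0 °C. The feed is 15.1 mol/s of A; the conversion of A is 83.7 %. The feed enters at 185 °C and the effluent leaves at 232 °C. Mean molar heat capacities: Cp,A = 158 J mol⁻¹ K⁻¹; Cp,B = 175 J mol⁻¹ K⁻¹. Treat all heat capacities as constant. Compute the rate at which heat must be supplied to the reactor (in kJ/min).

Q_in = 21700 kJ/min

Extent of reaction ξ = 0.837 × 15.1 = 12.639 mol/s
Reaction term: ξ·ΔH°_rxn = 12.639 × 16.2 = 204.75 kJ/s
Sensible, feed 185→25 °C: -381.73 kJ/s
Outlet flows (mol/s): A 2.4613, B 12.639
Sensible, products 25→232 °C: 538.34 kJ/s
Q = ΔH = 361.36 kJ/s = 361.36 kW
Heat supplied = 21681 kJ/min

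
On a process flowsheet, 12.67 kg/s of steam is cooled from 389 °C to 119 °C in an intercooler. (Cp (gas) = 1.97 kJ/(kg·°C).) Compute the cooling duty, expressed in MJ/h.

Q_c = 24300 MJ/h

Q = ṁ·Cp·ΔT = 12.67 × 1.97 × (119 − 389) = -6739.2 kJ/s
Cooling duty = 24261 MJ/h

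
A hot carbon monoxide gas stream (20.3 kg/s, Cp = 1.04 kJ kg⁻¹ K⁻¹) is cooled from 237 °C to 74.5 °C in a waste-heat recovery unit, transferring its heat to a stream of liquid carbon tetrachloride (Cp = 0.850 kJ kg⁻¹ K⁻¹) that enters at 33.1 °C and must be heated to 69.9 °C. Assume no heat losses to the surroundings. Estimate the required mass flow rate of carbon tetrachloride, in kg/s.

Heat released by hot stream: Q = 20.3 × 1.04 × (237 − 74.5) = 3430.7 kJ/s
Energy balance on cold side (adiabatic exchanger): Q = ṁ_c·Cp_c·(T_c,out − T_c,in)
ṁ_c = 3430.7 / [0.850 × (69.9 − 33.1)] = 109.68 kg/s

ṁ_c = 110 kg/s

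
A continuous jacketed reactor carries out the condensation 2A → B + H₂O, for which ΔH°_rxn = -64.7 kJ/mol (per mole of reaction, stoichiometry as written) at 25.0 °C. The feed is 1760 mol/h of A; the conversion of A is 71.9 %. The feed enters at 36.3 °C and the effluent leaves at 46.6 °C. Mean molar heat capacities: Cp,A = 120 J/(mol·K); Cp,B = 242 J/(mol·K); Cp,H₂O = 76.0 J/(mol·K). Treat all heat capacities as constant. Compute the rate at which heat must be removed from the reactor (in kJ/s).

Extent of reaction ξ = 0.719 × 1760 / 2 = 632.72 mol/h
Reaction term: ξ·ΔH°_rxn = 632.72 × -64.7 = -40937 kJ/h
Sensible, feed 36.3→25 °C: -2386.6 kJ/h
Outlet flows (mol/h): A 494.56, B 632.72, H₂O 632.72
Sensible, products 25→46.6 °C: 5627.9 kJ/h
Q = ΔH = -37696 kJ/h = -10.471 kW
Heat removed = 10.471 kJ/s

Q_out = 10.5 kJ/s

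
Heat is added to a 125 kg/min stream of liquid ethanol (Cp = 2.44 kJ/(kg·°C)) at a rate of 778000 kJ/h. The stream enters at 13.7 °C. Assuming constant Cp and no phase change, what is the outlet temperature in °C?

T_out = 56.2 °C

Q = 778000 kJ/h = 12967 kJ/min
ΔT = Q/(ṁ·Cp) = 12967/(125×2.44) = 42.514 K
T_out = 13.7 + 42.514 = 56.214 °C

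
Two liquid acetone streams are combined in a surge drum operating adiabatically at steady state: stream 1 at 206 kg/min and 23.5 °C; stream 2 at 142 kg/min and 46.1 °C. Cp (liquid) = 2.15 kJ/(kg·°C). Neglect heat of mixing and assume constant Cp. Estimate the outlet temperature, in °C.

No heat crosses the boundary, so H_out = H_in.
Σ ṁᵢCp,ᵢTᵢ = 206×2.15×23.5 + 142×2.15×46.1 = 24482
Σ ṁᵢCp,ᵢ = 206×2.15 + 142×2.15 = 748.2
T_out = 24482 / 748.2 = 32.722 °C

T_out = 32.7 °C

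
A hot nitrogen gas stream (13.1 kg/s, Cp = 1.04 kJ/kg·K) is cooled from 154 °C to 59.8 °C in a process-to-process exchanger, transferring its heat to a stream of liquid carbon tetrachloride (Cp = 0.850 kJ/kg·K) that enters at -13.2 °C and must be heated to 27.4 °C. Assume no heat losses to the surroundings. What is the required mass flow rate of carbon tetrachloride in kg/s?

ṁ_c = 37.2 kg/s

Heat released by hot stream: Q = 13.1 × 1.04 × (154 − 59.8) = 1283.4 kJ/s
Energy balance on cold side (adiabatic exchanger): Q = ṁ_c·Cp_c·(T_c,out − T_c,in)
ṁ_c = 1283.4 / [0.850 × (27.4 − -13.2)] = 37.189 kg/s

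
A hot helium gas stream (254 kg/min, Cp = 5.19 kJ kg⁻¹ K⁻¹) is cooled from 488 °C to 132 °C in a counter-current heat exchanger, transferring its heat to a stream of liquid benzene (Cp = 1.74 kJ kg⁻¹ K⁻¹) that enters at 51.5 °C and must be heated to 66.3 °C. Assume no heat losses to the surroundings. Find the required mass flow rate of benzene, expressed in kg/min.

Heat released by hot stream: Q = 254 × 5.19 × (488 − 132) = 469300 kJ/min
Energy balance on cold side (adiabatic exchanger): Q = ṁ_c·Cp_c·(T_c,out − T_c,in)
ṁ_c = 469300 / [1.74 × (66.3 − 51.5)] = 18224 kg/min

ṁ_c = 18200 kg/min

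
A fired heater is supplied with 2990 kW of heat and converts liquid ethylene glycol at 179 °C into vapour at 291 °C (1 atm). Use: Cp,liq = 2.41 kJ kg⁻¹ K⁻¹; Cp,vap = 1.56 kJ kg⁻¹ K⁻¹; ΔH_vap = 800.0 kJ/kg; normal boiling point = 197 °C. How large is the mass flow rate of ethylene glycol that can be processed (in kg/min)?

Δh = 2.41×(197−179) + 800.0 + 1.56×(291−197) = 990.02 kJ/kg
Q = 2990 kW = 2990 kJ/s = 179400 kJ/min
ṁ = Q/Δh = 179400 / 990.02 = 181.21 kg/min

ṁ = 181 kg/min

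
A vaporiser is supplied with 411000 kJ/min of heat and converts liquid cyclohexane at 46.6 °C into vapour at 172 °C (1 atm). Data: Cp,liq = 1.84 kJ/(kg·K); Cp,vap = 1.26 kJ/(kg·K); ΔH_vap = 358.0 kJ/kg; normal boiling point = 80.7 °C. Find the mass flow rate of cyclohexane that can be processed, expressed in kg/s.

Δh = 1.84×(80.7−46.6) + 358.0 + 1.26×(172−80.7) = 535.78 kJ/kg
Q = 411000 kJ/min = 6850 kJ/s = 6850 kJ/s
ṁ = Q/Δh = 6850 / 535.78 = 12.785 kg/s

ṁ = 12.8 kg/s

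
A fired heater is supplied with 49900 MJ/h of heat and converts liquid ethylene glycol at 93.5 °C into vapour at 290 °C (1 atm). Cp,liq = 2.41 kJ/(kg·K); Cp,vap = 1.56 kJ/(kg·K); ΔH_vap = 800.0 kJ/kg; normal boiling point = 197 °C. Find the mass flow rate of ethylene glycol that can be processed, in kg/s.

Δh = 2.41×(197−93.5) + 800.0 + 1.56×(290−197) = 1194.5 kJ/kg
Q = 49900 MJ/h = 13861 kJ/s = 13861 kJ/s
ṁ = Q/Δh = 13861 / 1194.5 = 11.604 kg/s

ṁ = 11.6 kg/s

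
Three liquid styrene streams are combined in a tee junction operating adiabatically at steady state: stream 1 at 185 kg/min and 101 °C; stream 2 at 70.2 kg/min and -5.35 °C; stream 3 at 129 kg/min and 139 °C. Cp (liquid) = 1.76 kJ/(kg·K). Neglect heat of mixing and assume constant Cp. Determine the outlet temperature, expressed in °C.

T_out = 94.3 °C

Adiabatic, steady state ⇒ Σ ṁᵢCp,ᵢ(T_out − Tᵢ) = 0
Σ ṁᵢCp,ᵢTᵢ = 185×1.76×101 + 70.2×1.76×-5.35 + 129×1.76×139 = 63783
Σ ṁᵢCp,ᵢ = 185×1.76 + 70.2×1.76 + 129×1.76 = 676.19
T_out = 63783 / 676.19 = 94.327 °C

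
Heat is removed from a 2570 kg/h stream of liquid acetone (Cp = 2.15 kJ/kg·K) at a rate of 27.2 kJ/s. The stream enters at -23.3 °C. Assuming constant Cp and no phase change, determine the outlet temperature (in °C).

Q = 27.2 kJ/s = 97920 kJ/h
ΔT = Q/(ṁ·Cp) = 97920/(2570×2.15) = 17.721 K
T_out = -23.3 − 17.721 = -41.021 °C

T_out = -41.0 °C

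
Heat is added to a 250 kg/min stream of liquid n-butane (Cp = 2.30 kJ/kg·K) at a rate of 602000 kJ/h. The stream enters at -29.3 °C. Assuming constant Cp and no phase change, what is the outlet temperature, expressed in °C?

T_out = -11.9 °C

Q = 602000 kJ/h = 10033 kJ/min
ΔT = Q/(ṁ·Cp) = 10033/(250×2.30) = 17.449 K
T_out = -29.3 + 17.449 = -11.851 °C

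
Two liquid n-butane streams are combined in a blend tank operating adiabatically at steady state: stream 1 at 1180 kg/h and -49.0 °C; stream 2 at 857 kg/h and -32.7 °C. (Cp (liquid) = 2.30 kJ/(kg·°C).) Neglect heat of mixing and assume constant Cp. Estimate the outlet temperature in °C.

No heat crosses the boundary, so H_out = H_in.
T_out = Σ ṁᵢCp,ᵢTᵢ / Σ ṁᵢCp,ᵢ
      = -197440 / 4685.1 = -42.142 °C

T_out = -42.1 °C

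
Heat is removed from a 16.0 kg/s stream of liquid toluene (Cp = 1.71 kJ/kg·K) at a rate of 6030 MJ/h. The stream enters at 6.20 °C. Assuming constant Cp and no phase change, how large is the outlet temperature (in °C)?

T_out = -55.0 °C

Q = 6030 MJ/h = 1675 kJ/s
ΔT = Q/(ṁ·Cp) = 1675/(16.0×1.71) = 61.221 K
T_out = 6.20 − 61.221 = -55.021 °C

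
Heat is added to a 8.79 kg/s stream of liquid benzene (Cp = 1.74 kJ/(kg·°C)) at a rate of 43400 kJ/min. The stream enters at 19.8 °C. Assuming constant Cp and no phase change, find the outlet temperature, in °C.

Q = 43400 kJ/min = 723.33 kJ/s
ΔT = Q/(ṁ·Cp) = 723.33/(8.79×1.74) = 47.293 K
T_out = 19.8 + 47.293 = 67.093 °C

T_out = 67.1 °C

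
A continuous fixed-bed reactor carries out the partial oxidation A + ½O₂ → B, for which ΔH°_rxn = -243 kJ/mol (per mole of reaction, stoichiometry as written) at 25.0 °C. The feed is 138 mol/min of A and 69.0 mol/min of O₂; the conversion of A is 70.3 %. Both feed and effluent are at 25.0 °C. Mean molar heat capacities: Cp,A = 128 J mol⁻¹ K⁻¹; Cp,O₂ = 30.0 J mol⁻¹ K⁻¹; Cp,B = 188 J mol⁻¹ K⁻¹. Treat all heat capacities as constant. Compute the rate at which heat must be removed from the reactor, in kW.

Extent of reaction ξ = 0.703 × 138 = 97.014 mol/min
Reaction term: ξ·ΔH°_rxn = 97.014 × -243 = -23574 kJ/min
Q = ΔH = -23574 kJ/min = -392.91 kW
Heat removed = 392.91 kW

Q_out = 393 kW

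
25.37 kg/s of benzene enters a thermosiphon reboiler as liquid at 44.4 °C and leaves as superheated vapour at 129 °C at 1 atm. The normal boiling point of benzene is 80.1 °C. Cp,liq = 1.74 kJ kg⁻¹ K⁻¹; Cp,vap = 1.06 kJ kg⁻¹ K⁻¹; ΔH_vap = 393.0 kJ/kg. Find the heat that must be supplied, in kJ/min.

Q = 772000 kJ/min

liquid 44.4→80.1 °C: 62.118 kJ/kg
vaporisation at 80.1 °C: 393 kJ/kg
vapour 80.1→129 °C: 51.834 kJ/kg
Δh = 62.118 + 393 + 51.834 = 506.95 kJ/kg
Q = ṁ·Δh = 25.37 kg/s × 506.95 kJ/kg = 12861 kJ/s
|Q| = 12861 kW = 771680 kJ/min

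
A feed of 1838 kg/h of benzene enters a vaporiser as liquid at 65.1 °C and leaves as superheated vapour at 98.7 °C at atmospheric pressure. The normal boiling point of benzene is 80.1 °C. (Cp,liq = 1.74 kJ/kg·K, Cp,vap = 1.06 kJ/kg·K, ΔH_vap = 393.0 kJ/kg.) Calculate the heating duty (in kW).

Q = 224 kW

liquid 65.1→80.1 °C: 26.1 kJ/kg
vaporisation at 80.1 °C: 393 kJ/kg
vapour 80.1→98.7 °C: 19.716 kJ/kg
Δh = 26.1 + 393 + 19.716 = 438.82 kJ/kg
Q = ṁ·Δh = 1838 kg/h × 438.82 kJ/kg = 806540 kJ/h
|Q| = 224.04 kW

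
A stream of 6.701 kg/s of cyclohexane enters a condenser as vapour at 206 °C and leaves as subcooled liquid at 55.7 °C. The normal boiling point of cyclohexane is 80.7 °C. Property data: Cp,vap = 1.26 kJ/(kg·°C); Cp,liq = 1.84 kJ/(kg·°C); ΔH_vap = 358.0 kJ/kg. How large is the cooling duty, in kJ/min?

Q_c = 226000 kJ/min

vapour 206→80.7 °C: -157.88 kJ/kg
condensation at 80.7 °C: -358 kJ/kg
liquid 80.7→55.7 °C: -46 kJ/kg
Δh = -157.88 + -358 + -46 = -561.88 kJ/kg
Q = ṁ·Δh = 6.701 kg/s × -561.88 kJ/kg = -3765.1 kJ/s
|Q| = 3765.1 kW = 225910 kJ/min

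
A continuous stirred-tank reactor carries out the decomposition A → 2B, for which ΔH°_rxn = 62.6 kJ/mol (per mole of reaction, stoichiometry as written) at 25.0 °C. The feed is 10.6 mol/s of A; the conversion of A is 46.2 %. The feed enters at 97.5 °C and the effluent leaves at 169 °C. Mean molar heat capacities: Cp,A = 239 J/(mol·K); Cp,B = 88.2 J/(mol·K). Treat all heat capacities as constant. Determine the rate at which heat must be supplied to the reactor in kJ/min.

Extent of reaction ξ = 0.462 × 10.6 = 4.8972 mol/s
Reaction term: ξ·ΔH°_rxn = 4.8972 × 62.6 = 306.56 kJ/s
Sensible, feed 97.5→25 °C: -183.67 kJ/s
Outlet flows (mol/s): A 5.7028, B 9.7944
Sensible, products 25→169 °C: 320.66 kJ/s
Q = ΔH = 443.56 kJ/s = 443.56 kW
Heat supplied = 26613 kJ/min

Q_in = 26600 kJ/min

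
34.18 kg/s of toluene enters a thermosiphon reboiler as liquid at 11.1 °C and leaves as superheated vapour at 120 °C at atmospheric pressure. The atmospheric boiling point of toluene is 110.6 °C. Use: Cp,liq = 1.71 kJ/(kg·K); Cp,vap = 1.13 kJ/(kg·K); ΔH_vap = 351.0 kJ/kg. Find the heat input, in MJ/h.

liquid 11.1→110.6 °C: 170.15 kJ/kg
vaporisation at 110.6 °C: 351 kJ/kg
vapour 110.6→120 °C: 10.622 kJ/kg
Δh = 170.15 + 351 + 10.622 = 531.77 kJ/kg
Q = ṁ·Δh = 34.18 kg/s × 531.77 kJ/kg = 18176 kJ/s
|Q| = 18176 kW = 65433 MJ/h

Q = 65400 MJ/h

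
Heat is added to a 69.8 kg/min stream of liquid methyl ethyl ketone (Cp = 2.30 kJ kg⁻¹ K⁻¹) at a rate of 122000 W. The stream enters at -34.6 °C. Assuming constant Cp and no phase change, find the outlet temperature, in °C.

T_out = 11.0 °C

Q = 122000 W = 7320 kJ/min
ΔT = Q/(ṁ·Cp) = 7320/(69.8×2.30) = 45.596 K
T_out = -34.6 + 45.596 = 10.996 °C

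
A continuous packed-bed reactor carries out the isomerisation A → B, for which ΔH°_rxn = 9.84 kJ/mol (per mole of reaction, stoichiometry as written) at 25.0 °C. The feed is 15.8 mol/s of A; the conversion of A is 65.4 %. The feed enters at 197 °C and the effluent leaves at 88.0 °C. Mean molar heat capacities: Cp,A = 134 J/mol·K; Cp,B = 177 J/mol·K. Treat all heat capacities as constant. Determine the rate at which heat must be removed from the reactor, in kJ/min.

Extent of reaction ξ = 0.654 × 15.8 = 10.333 mol/s
Reaction term: ξ·ΔH°_rxn = 10.333 × 9.84 = 101.68 kJ/s
Sensible, feed 197→25 °C: -364.16 kJ/s
Outlet flows (mol/s): A 5.4668, B 10.333
Sensible, products 25→88.0 °C: 161.38 kJ/s
Q = ΔH = -101.1 kJ/s = -101.1 kW
Heat removed = 6066.2 kJ/min

Q_out = 6070 kJ/min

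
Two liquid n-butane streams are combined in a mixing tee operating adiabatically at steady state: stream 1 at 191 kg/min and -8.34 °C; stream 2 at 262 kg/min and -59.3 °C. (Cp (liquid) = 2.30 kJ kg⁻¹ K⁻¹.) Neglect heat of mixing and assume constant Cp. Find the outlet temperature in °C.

T_out = -37.8 °C

Adiabatic, steady state ⇒ Σ ṁᵢCp,ᵢ(T_out − Tᵢ) = 0
Σ ṁᵢCp,ᵢTᵢ = 191×2.30×-8.34 + 262×2.30×-59.3 = -39398
Σ ṁᵢCp,ᵢ = 191×2.30 + 262×2.30 = 1041.9
T_out = -39398 / 1041.9 = -37.814 °C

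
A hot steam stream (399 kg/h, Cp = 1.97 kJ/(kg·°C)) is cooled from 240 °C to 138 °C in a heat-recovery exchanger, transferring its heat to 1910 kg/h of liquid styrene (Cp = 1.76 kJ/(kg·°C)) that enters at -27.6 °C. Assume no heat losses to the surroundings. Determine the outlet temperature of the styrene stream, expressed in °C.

T_c,out = -3.75 °C

Heat released by hot stream: Q = 399 × 1.97 × (240 − 138) = 80175 kJ/h
Energy balance on cold side (adiabatic exchanger): Q = ṁ_c·Cp_c·(T_c,out − T_c,in)
T_c,out = -27.6 + 80175/(1910 × 1.76) = -3.7497 °C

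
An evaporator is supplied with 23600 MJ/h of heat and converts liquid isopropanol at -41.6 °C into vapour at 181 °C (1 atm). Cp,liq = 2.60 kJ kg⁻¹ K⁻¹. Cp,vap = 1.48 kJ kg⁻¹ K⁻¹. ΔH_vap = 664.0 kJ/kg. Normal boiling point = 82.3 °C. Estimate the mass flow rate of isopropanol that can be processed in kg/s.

ṁ = 5.79 kg/s

Δh = 2.60×(82.3−-41.6) + 664.0 + 1.48×(181−82.3) = 1132.2 kJ/kg
Q = 23600 MJ/h = 6555.6 kJ/s = 6555.6 kJ/s
ṁ = Q/Δh = 6555.6 / 1132.2 = 5.79 kg/s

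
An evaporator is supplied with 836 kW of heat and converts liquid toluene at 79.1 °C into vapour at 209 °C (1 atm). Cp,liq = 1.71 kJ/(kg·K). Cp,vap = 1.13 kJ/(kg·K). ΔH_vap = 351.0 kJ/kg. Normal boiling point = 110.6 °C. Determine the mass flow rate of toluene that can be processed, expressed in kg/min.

ṁ = 97.2 kg/min

Δh = 1.71×(110.6−79.1) + 351.0 + 1.13×(209−110.6) = 516.06 kJ/kg
Q = 836 kW = 836 kJ/s = 50160 kJ/min
ṁ = Q/Δh = 50160 / 516.06 = 97.199 kg/min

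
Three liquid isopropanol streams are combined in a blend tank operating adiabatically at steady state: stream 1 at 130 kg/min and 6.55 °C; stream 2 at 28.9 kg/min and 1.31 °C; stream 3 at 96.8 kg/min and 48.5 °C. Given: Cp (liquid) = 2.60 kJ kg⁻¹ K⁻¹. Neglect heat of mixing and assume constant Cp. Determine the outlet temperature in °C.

Adiabatic, steady state ⇒ Σ ṁᵢCp,ᵢ(T_out − Tᵢ) = 0
Σ ṁᵢCp,ᵢTᵢ = 130×2.60×6.55 + 28.9×2.60×1.31 + 96.8×2.60×48.5 = 14519
Σ ṁᵢCp,ᵢ = 130×2.60 + 28.9×2.60 + 96.8×2.60 = 664.82
T_out = 14519 / 664.82 = 21.839 °C

T_out = 21.8 °C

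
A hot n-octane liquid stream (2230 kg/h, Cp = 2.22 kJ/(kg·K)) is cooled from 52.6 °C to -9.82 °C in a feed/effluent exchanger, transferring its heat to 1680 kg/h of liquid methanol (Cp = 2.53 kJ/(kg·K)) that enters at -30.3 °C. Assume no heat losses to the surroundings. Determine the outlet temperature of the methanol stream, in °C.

Heat released by hot stream: Q = 2230 × 2.22 × (52.6 − -9.82) = 309020 kJ/h
Energy balance on cold side (adiabatic exchanger): Q = ṁ_c·Cp_c·(T_c,out − T_c,in)
T_c,out = -30.3 + 309020/(1680 × 2.53) = 42.403 °C

T_c,out = 42.4 °C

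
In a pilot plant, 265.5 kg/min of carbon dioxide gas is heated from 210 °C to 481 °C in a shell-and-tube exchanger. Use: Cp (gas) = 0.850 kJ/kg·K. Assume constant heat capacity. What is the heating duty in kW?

Q = ṁ·Cp·ΔT = 265.5 × 0.850 × (481 − 210) = 61158 kJ/min
Converting: 61158 / 60 s = 1019.3 kW

Q = 1020 kW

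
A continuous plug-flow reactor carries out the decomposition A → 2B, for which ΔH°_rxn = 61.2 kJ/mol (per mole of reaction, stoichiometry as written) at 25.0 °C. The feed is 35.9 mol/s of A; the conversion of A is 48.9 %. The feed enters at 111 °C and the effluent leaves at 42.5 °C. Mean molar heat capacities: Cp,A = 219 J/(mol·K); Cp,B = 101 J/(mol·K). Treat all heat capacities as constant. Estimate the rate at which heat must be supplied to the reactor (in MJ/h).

Q_in = 1910 MJ/h

Extent of reaction ξ = 0.489 × 35.9 = 17.555 mol/s
Reaction term: ξ·ΔH°_rxn = 17.555 × 61.2 = 1074.4 kJ/s
Sensible, feed 111→25 °C: -676.14 kJ/s
Outlet flows (mol/s): A 18.345, B 35.11
Sensible, products 25→42.5 °C: 132.36 kJ/s
Q = ΔH = 530.6 kJ/s = 530.6 kW
Heat supplied = 1910.1 MJ/h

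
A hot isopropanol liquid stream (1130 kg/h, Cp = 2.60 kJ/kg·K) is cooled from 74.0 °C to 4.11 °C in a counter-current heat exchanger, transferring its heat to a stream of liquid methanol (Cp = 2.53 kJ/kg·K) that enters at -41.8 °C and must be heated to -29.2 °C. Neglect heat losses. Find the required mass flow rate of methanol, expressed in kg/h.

Heat released by hot stream: Q = 1130 × 2.60 × (74.0 − 4.11) = 205340 kJ/h
Energy balance on cold side (adiabatic exchanger): Q = ṁ_c·Cp_c·(T_c,out − T_c,in)
ṁ_c = 205340 / [2.53 × (-29.2 − -41.8)] = 6441.3 kg/h

ṁ_c = 6440 kg/h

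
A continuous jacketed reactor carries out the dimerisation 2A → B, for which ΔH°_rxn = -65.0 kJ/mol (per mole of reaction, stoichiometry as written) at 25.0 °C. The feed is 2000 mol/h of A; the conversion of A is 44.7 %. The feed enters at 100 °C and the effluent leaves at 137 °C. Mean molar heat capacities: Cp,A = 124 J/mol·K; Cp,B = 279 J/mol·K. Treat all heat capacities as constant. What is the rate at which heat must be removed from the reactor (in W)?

Q_out = 5090 W

Extent of reaction ξ = 0.447 × 2000 / 2 = 447 mol/h
Reaction term: ξ·ΔH°_rxn = 447 × -65.0 = -29055 kJ/h
Sensible, feed 100→25 °C: -18600 kJ/h
Outlet flows (mol/h): A 1106, B 447
Sensible, products 25→137 °C: 29328 kJ/h
Q = ΔH = -18327 kJ/h = -5.0908 kW
Heat removed = 5090.8 W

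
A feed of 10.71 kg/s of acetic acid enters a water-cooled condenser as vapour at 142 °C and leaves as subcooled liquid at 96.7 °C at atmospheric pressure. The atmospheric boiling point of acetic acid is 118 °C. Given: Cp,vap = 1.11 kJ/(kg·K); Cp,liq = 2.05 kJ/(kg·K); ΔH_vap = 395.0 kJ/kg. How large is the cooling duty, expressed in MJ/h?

vapour 142→118 °C: -26.64 kJ/kg
condensation at 118 °C: -395 kJ/kg
liquid 118→96.7 °C: -43.665 kJ/kg
Δh = -26.64 + -395 + -43.665 = -465.31 kJ/kg
Q = ṁ·Δh = 10.71 kg/s × -465.31 kJ/kg = -4983.4 kJ/s
|Q| = 4983.4 kW = 17940 MJ/h

Q_c = 17900 MJ/h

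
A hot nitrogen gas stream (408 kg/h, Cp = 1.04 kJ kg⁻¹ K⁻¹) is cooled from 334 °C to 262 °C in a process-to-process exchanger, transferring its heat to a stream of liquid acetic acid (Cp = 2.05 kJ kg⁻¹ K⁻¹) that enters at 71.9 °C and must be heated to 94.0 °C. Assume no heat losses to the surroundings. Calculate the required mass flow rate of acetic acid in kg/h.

ṁ_c = 674 kg/h

Heat released by hot stream: Q = 408 × 1.04 × (334 − 262) = 30551 kJ/h
Energy balance on cold side (adiabatic exchanger): Q = ṁ_c·Cp_c·(T_c,out − T_c,in)
ṁ_c = 30551 / [2.05 × (94.0 − 71.9)] = 674.34 kg/h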